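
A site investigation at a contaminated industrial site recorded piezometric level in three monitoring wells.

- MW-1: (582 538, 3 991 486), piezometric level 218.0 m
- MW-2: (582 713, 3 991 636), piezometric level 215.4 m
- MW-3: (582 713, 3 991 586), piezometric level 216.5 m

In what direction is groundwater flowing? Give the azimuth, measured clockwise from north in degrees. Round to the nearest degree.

350°

Taking MW-1 as reference: MW-2−MW-1 = (175, 150, -2.6); MW-3−MW-1 = (175, 100, -1.5).
Determinant of the coordinate differences = 175·100 − 175·150 = -8750.
∂h/∂x = [(-2.6)·100 − (-1.5)·150] / -8750 = +0.004000
∂h/∂y = [175·(-1.5) − 175·(-2.6)] / -8750 = -0.02200
Flow direction (−∇h) has components (-0.004000 E, +0.02200 N).
Azimuth = atan2(E, N) = atan2(-0.004000, +0.02200) = 349.7° ≈ 350°.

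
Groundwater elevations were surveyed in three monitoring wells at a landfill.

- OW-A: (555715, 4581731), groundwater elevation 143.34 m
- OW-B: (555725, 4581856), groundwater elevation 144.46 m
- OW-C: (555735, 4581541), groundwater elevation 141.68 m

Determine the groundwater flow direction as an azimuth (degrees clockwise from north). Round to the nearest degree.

188°

Differences from OW-A: to OW-B (Δx, Δy, Δh) = (10, 125, +1.12); to OW-C = (20, -190, -1.66).
Solve a·Δx + b·Δy = Δh: det = 10·(-190) − 20·125 = -4400.
∂h/∂x = [(+1.12)·(-190) − (-1.66)·125] / -4400 = +0.001205
∂h/∂y = [10·(-1.66) − 20·(+1.12)] / -4400 = +0.008864
Flow direction (−∇h) has components (-0.001205 E, -0.008864 N).
Azimuth = atan2(E, N) = atan2(-0.001205, -0.008864) = 187.7° ≈ 188°.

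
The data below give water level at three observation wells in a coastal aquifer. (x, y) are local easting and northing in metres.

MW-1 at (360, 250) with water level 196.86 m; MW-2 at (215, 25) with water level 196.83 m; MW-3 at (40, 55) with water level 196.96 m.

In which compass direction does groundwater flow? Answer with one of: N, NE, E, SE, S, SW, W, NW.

SE

Differences from MW-1: to MW-2 (Δx, Δy, Δh) = (-145, -225, -0.03); to MW-3 = (-320, -195, +0.10).
Solve a·Δx + b·Δy = Δh: det = (-145)·(-195) − (-320)·(-225) = -43725.
∂h/∂x = [(-0.03)·(-195) − (+0.10)·(-225)] / -43725 = -0.0006484
∂h/∂y = [(-145)·(+0.10) − (-320)·(-0.03)] / -43725 = +0.0005512
Flow = −∇h = (+0.0006484 east, -0.0005512 north), which points southeast.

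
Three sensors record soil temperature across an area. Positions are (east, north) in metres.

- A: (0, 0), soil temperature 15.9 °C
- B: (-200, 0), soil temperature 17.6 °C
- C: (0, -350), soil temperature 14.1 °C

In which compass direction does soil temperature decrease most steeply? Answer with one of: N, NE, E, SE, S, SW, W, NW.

∂T/∂x = (17.6 − 15.9) / (-200 − 0) = -0.008500
∂T/∂y = (14.1 − 15.9) / (-350 − 0) = +0.005143
Steepest decrease is along −∇f = (+0.008500 E, -0.005143 N) → southeast.

SE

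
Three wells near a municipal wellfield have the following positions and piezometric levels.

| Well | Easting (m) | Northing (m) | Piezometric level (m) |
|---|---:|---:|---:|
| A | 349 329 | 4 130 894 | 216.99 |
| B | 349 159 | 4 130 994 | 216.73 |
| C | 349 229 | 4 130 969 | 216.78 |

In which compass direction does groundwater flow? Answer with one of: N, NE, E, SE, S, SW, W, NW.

With h = a·x + b·y + c and A as origin, the differences give:
  (-170)·a + 100·b = -0.26
  (-100)·a + 75·b = -0.21
Eliminate b (×75 and ×100, subtract): -2750·a = 1.500 → a = ∂h/∂x = -0.0005455
Back-substitute: b = ∂h/∂y = -0.003527.
Flow = −∇h = (+0.0005455 east, +0.003527 north), which points north.

N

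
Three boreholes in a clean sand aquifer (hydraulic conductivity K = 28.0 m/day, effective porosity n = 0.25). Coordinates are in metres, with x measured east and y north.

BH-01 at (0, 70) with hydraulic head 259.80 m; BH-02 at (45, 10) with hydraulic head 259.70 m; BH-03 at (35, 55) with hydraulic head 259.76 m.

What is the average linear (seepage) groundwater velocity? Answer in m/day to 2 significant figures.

Taking BH-01 as reference: BH-02−BH-01 = (45, -60, -0.10); BH-03−BH-01 = (35, -15, -0.04).
Determinant of the coordinate differences = 45·(-15) − 35·(-60) = 1425.
∂h/∂x = [(-0.10)·(-15) − (-0.04)·(-60)] / 1425 = -0.0006316
∂h/∂y = [45·(-0.04) − 35·(-0.10)] / 1425 = +0.001193
|∇h| = √(-0.0006316² + 0.001193²) = 0.00135
Seepage velocity v = K·i/n = 28.0 × 0.00135 / 0.25 = 0.1512 m/day.

0.15 m/day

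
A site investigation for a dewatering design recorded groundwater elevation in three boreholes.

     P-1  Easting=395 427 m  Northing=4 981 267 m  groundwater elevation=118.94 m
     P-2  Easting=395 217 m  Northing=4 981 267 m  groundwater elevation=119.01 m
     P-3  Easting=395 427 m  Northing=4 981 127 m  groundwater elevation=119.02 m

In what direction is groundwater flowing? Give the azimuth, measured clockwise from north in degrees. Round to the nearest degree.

∂h/∂x = (119.01 − 118.94) / (395217 − 395427) = -0.0003333
∂h/∂y = (119.02 − 118.94) / (4981127 − 4981267) = -0.0005714
Flow direction (−∇h) has components (+0.0003333 E, +0.0005714 N).
Azimuth = atan2(E, N) = atan2(+0.0003333, +0.0005714) = 30.3° ≈ 030°.

030°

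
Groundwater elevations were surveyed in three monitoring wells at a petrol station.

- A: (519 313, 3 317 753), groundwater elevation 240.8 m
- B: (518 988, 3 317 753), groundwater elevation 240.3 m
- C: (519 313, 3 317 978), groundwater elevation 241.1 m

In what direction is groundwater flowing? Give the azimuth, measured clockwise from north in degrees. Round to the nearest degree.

∂h/∂x = (240.3 − 240.8) / (518988 − 519313) = +0.001538
∂h/∂y = (241.1 − 240.8) / (3317978 − 3317753) = +0.001333
Flow direction (−∇h) has components (-0.001538 E, -0.001333 N).
Azimuth = atan2(E, N) = atan2(-0.001538, -0.001333) = 229.1° ≈ 229°.

229°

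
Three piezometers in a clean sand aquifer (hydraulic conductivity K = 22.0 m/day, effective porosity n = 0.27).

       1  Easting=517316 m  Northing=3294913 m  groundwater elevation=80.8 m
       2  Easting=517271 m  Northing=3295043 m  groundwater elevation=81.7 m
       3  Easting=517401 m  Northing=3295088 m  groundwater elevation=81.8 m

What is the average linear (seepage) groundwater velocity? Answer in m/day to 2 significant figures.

Differences from 1: to 2 (Δx, Δy, Δh) = (-45, 130, +0.9); to 3 = (85, 175, +1.0).
Solve a·Δx + b·Δy = Δh: det = (-45)·175 − 85·130 = -18925.
∂h/∂x = [(+0.9)·175 − (+1.0)·130] / -18925 = -0.001453
∂h/∂y = [(-45)·(+1.0) − 85·(+0.9)] / -18925 = +0.006420
|∇h| = √(-0.001453² + 0.006420²) = 0.006582
Seepage velocity v = K·i/n = 22.0 × 0.006582 / 0.27 = 0.5363 m/day.

0.54 m/day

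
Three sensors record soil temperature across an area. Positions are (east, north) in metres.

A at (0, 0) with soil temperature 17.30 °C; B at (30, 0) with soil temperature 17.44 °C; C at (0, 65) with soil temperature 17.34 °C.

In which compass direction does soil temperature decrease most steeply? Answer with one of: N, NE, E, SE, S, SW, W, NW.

W

∂T/∂x = (17.44 − 17.30) / (30 − 0) = +0.004667
∂T/∂y = (17.34 − 17.30) / (65 − 0) = +0.0006154
Steepest decrease is along −∇f = (-0.004667 E, -0.0006154 N) → west.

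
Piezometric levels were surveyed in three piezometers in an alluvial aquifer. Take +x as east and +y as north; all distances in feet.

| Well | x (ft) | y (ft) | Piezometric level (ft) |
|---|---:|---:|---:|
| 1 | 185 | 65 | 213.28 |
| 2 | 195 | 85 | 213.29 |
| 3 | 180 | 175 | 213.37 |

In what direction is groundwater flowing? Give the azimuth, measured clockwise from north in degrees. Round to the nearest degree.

Three-point gradient (reference 1): Δ to 2 = (10, 20, +0.01), Δ to 3 = (-5, 110, +0.09).
∂h/∂x = -0.0005833, ∂h/∂y = +0.0007917 (det = 1200).
Flow direction (−∇h) has components (+0.0005833 E, -0.0007917 N).
Azimuth = atan2(E, N) = atan2(+0.0005833, -0.0007917) = 143.6° ≈ 144°.

144°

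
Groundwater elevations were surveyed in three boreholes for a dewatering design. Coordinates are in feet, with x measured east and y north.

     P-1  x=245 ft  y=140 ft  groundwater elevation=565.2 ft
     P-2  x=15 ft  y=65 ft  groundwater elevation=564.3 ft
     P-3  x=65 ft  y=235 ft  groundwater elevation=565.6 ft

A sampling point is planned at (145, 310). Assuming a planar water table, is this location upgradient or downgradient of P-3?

upgradient

With h = a·x + b·y + c and P-1 as origin, the differences give:
  (-230)·a + (-75)·b = -0.9
  (-180)·a + 95·b = +0.4
Eliminate b (×95 and ×(-75), subtract): -35350·a = -55.50 → a = ∂h/∂x = +0.001570
Back-substitute: b = ∂h/∂y = +0.007185.
Head at (145, 310) = 565.2 + (+0.001570)·(-100) + (+0.007185)·(170) = 566.26 ft.
That is higher than the 565.6 ft at P-3, so the point is upgradient.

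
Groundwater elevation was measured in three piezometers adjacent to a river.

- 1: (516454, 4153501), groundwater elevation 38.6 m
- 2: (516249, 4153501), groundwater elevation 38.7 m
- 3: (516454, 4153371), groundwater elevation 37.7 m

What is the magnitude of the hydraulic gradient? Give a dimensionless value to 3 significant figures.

0.00694

∂h/∂x = (38.7 − 38.6) / (516249 − 516454) = -0.0004878
∂h/∂y = (37.7 − 38.6) / (4153371 − 4153501) = +0.006923
|∇h| = √(-0.0004878² + 0.006923²) = 0.00694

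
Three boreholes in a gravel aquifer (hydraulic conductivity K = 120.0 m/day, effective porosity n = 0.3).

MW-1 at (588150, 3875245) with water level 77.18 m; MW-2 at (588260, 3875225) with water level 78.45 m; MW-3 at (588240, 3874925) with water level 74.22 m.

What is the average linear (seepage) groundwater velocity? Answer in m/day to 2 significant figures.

Taking MW-1 as reference: MW-2−MW-1 = (110, -20, +1.27); MW-3−MW-1 = (90, -320, -2.96).
Determinant of the coordinate differences = 110·(-320) − 90·(-20) = -33400.
∂h/∂x = [(+1.27)·(-320) − (-2.96)·(-20)] / -33400 = +0.01394
∂h/∂y = [110·(-2.96) − 90·(+1.27)] / -33400 = +0.01317
|∇h| = √(0.01394² + 0.01317²) = 0.01918
Seepage velocity v = K·i/n = 120.0 × 0.01918 / 0.3 = 7.672 m/day.

7.7 m/day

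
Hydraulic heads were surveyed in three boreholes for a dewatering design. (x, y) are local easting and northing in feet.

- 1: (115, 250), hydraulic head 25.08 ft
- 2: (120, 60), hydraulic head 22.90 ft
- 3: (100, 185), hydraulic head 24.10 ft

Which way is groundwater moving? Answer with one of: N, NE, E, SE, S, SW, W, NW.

SW

With h = a·x + b·y + c and 1 as origin, the differences give:
  5·a + (-190)·b = -2.18
  (-15)·a + (-65)·b = -0.98
Eliminate b (×(-65) and ×(-190), subtract): -3175·a = -44.500 → a = ∂h/∂x = +0.01402
Back-substitute: b = ∂h/∂y = +0.01184.
Flow = −∇h = (-0.01402 east, -0.01184 north), which points southwest.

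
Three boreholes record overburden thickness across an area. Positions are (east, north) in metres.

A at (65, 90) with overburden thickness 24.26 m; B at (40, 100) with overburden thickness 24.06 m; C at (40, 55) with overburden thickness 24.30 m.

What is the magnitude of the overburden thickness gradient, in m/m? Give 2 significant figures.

Three-point gradient (reference A): Δ to B = (-25, 10, -0.20), Δ to C = (-25, -35, +0.04).
∂d/∂x = +0.005867, ∂d/∂y = -0.005333 (det = 1125).
|∇f| = √(0.005867² + -0.005333²) = 0.007929 m/m

0.0079 m/m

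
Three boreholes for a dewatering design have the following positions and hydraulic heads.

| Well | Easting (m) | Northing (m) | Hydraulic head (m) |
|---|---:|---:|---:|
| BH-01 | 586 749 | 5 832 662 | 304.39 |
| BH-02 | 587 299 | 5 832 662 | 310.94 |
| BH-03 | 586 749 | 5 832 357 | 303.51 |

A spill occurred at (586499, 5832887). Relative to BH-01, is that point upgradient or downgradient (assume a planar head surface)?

∂h/∂x = (310.94 − 304.39) / (587299 − 586749) = +0.01191
∂h/∂y = (303.51 − 304.39) / (5832357 − 5832662) = +0.002885
Head at (586499, 5832887) = 304.39 + (+0.01191)·(-250) + (+0.002885)·(225) = 302.06 m.
That is lower than the 304.39 m at BH-01, so the point is downgradient.

downgradient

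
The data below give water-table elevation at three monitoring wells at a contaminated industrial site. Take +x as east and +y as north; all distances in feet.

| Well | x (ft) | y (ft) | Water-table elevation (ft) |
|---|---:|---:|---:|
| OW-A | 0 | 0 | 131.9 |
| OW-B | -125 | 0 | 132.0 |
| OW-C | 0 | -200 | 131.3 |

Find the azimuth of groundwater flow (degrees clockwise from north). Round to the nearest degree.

∂h/∂x = (132.0 − 131.9) / (-125 − 0) = -0.0008000
∂h/∂y = (131.3 − 131.9) / (-200 − 0) = +0.003000
Flow direction (−∇h) has components (+0.0008000 E, -0.003000 N).
Azimuth = atan2(E, N) = atan2(+0.0008000, -0.003000) = 165.1° ≈ 165°.

165°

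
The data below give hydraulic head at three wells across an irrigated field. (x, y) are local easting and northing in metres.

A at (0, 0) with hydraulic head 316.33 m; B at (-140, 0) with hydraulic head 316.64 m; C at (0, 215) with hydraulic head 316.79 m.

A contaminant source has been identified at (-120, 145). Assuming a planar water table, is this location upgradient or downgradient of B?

∂h/∂x = (316.64 − 316.33) / (-140 − 0) = -0.002214
∂h/∂y = (316.79 − 316.33) / (215 − 0) = +0.002140
Head at (-120, 145) = 316.33 + (-0.002214)·(-120) + (+0.002140)·(145) = 316.91 m.
That is higher than the 316.64 m at B, so the point is upgradient.

upgradient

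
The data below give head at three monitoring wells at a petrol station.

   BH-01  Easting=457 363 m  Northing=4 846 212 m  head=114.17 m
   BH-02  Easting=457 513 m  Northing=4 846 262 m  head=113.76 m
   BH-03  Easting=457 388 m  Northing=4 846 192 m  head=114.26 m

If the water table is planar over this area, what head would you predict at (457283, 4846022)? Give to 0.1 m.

115.3 m

With h = a·x + b·y + c and BH-01 as origin, the differences give:
  150·a + 50·b = -0.41
  25·a + (-20)·b = +0.09
Eliminate b (×(-20) and ×50, subtract): -4250·a = 3.700 → a = ∂h/∂x = -0.0008706
Back-substitute: b = ∂h/∂y = -0.005588.
h(457283, 4846022) = 114.17 + (-0.0008706)·(-80) + (-0.005588)·(-190) = 114.17 +0.070 +1.062 = 115.301 m.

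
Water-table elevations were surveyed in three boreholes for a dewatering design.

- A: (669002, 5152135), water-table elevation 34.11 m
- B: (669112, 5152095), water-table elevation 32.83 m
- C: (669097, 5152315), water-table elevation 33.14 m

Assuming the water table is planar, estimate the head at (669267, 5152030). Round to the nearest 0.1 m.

With h = a·x + b·y + c and A as origin, the differences give:
  110·a + (-40)·b = -1.28
  95·a + 180·b = -0.97
Eliminate b (×180 and ×(-40), subtract): 23600·a = -269.200 → a = ∂h/∂x = -0.01141
Back-substitute: b = ∂h/∂y = +0.0006314.
h(669267, 5152030) = 34.11 + (-0.01141)·(265) + (+0.0006314)·(-105) = 34.11 -3.023 -0.066 = 31.021 m.

31.0 m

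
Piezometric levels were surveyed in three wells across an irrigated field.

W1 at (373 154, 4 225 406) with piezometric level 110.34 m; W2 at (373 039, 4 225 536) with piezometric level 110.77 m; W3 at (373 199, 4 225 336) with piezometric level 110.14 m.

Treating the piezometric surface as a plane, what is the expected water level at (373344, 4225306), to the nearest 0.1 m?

109.8 m

With h = a·x + b·y + c and W1 as origin, the differences give:
  (-115)·a + 130·b = +0.43
  45·a + (-70)·b = -0.20
Eliminate b (×(-70) and ×130, subtract): 2200·a = -4.100 → a = ∂h/∂x = -0.001864
Back-substitute: b = ∂h/∂y = +0.001659.
h(373344, 4225306) = 110.34 + (-0.001864)·(190) + (+0.001659)·(-100) = 110.34 -0.354 -0.166 = 109.820 m.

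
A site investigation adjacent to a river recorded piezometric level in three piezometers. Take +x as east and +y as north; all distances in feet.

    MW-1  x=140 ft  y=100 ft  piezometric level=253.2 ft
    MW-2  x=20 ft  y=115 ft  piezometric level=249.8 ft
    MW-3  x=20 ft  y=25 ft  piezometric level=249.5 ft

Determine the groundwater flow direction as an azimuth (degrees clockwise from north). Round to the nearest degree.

Taking MW-1 as reference: MW-2−MW-1 = (-120, 15, -3.4); MW-3−MW-1 = (-120, -75, -3.7).
Determinant of the coordinate differences = (-120)·(-75) − (-120)·15 = 10800.
∂h/∂x = [(-3.4)·(-75) − (-3.7)·15] / 10800 = +0.02875
∂h/∂y = [(-120)·(-3.7) − (-120)·(-3.4)] / 10800 = +0.003333
Flow direction (−∇h) has components (-0.02875 E, -0.003333 N).
Azimuth = atan2(E, N) = atan2(-0.02875, -0.003333) = 263.4° ≈ 263°.

263°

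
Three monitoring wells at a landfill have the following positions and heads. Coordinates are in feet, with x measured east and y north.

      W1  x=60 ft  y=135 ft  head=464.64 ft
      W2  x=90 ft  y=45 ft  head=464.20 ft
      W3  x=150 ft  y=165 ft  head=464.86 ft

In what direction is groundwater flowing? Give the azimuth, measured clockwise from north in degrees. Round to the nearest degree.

188°

Three-point gradient (reference W1): Δ to W2 = (30, -90, -0.44), Δ to W3 = (90, 30, +0.22).
∂h/∂x = +0.0007333, ∂h/∂y = +0.005133 (det = 9000).
Flow direction (−∇h) has components (-0.0007333 E, -0.005133 N).
Azimuth = atan2(E, N) = atan2(-0.0007333, -0.005133) = 188.1° ≈ 188°.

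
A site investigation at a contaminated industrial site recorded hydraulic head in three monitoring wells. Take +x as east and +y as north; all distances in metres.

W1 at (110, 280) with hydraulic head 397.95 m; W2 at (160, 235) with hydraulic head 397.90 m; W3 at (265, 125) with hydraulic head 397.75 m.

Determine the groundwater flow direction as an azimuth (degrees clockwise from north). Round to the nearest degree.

209°

Taking W1 as reference: W2−W1 = (50, -45, -0.05); W3−W1 = (155, -155, -0.20).
Solve a·Δx + b·Δy = Δh: det = 50·(-155) − 155·(-45) = -775.
∂h/∂x = [(-0.05)·(-155) − (-0.20)·(-45)] / -775 = +0.001613
∂h/∂y = [50·(-0.20) − 155·(-0.05)] / -775 = +0.002903
Flow direction (−∇h) has components (-0.001613 E, -0.002903 N).
Azimuth = atan2(E, N) = atan2(-0.001613, -0.002903) = 209.1° ≈ 209°.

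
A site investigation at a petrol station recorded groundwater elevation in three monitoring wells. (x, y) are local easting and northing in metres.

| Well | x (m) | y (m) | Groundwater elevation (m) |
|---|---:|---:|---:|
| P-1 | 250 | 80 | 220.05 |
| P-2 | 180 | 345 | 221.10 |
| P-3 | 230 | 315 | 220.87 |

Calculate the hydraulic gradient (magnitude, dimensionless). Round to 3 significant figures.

Differences from P-1: to P-2 (Δx, Δy, Δh) = (-70, 265, +1.05); to P-3 = (-20, 235, +0.82).
Determinant of the coordinate differences = (-70)·235 − (-20)·265 = -11150.
∂h/∂x = [(+1.05)·235 − (+0.82)·265] / -11150 = -0.002641
∂h/∂y = [(-70)·(+0.82) − (-20)·(+1.05)] / -11150 = +0.003265
|∇h| = √(-0.002641² + 0.003265²) = 0.004199

0.00420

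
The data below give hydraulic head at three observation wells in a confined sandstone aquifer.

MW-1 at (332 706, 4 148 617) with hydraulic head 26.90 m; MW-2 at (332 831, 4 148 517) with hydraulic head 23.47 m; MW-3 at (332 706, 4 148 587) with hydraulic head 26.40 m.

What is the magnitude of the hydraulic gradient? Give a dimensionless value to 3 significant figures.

Three-point gradient (reference MW-1): Δ to MW-2 = (125, -100, -3.43), Δ to MW-3 = (0, -30, -0.50).
∂h/∂x = -0.01411, ∂h/∂y = +0.01667 (det = -3750).
|∇h| = √(-0.01411² + 0.01667²) = 0.02184

0.0218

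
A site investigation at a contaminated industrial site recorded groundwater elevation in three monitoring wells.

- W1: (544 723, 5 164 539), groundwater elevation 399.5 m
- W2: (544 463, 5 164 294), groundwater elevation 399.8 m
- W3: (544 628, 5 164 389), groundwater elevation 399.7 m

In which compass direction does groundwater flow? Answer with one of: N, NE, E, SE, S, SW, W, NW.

N

Differences from W1: to W2 (Δx, Δy, Δh) = (-260, -245, +0.3); to W3 = (-95, -150, +0.2).
Solve a·Δx + b·Δy = Δh: det = (-260)·(-150) − (-95)·(-245) = 15725.
∂h/∂x = [(+0.3)·(-150) − (+0.2)·(-245)] / 15725 = +0.0002544
∂h/∂y = [(-260)·(+0.2) − (-95)·(+0.3)] / 15725 = -0.001494
Flow = −∇h = (-0.0002544 east, +0.001494 north), which points north.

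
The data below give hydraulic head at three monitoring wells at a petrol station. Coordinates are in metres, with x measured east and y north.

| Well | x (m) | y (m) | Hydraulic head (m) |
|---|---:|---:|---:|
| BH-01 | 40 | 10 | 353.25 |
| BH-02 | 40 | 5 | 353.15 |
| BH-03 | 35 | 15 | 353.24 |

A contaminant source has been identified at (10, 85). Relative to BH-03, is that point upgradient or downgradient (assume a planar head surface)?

Three-point gradient (reference BH-01): Δ to BH-02 = (0, -5, -0.10), Δ to BH-03 = (-5, 5, -0.01).
∂h/∂x = +0.02200, ∂h/∂y = +0.02000 (det = -25).
Head at (10, 85) = 353.25 + (+0.02200)·(-30) + (+0.02000)·(75) = 354.09 m.
That is higher than the 353.24 m at BH-03, so the point is upgradient.

upgradient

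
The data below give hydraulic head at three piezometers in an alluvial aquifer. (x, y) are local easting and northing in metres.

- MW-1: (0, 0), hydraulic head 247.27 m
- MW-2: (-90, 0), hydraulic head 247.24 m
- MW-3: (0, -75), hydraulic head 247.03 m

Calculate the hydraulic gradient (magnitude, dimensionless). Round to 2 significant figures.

∂h/∂x = (247.24 − 247.27) / (-90 − 0) = +0.0003333
∂h/∂y = (247.03 − 247.27) / (-75 − 0) = +0.003200
|∇h| = √(0.0003333² + 0.003200²) = 0.003217

0.0032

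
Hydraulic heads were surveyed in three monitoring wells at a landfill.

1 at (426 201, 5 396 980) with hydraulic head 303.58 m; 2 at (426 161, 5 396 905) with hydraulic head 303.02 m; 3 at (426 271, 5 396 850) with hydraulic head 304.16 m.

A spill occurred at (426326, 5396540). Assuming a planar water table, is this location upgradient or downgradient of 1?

Differences from 1: to 2 (Δx, Δy, Δh) = (-40, -75, -0.56); to 3 = (70, -130, +0.58).
Solve a·Δx + b·Δy = Δh: det = (-40)·(-130) − 70·(-75) = 10450.
∂h/∂x = [(-0.56)·(-130) − (+0.58)·(-75)] / 10450 = +0.01113
∂h/∂y = [(-40)·(+0.58) − 70·(-0.56)] / 10450 = +0.001531
Head at (426326, 5396540) = 303.58 + (+0.01113)·(125) + (+0.001531)·(-440) = 304.30 m.
That is higher than the 303.58 m at 1, so the point is upgradient.

upgradient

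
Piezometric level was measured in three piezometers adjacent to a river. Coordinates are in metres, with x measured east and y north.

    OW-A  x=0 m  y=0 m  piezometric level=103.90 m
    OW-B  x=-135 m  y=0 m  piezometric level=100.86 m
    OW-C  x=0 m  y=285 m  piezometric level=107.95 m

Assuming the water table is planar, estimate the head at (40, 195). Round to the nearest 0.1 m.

∂h/∂x = (100.86 − 103.90) / (-135 − 0) = +0.02252
∂h/∂y = (107.95 − 103.90) / (285 − 0) = +0.01421
h(40, 195) = 103.90 + (+0.02252)·(40) + (+0.01421)·(195) = 103.90 +0.901 +2.771 = 107.572 m.

107.6 m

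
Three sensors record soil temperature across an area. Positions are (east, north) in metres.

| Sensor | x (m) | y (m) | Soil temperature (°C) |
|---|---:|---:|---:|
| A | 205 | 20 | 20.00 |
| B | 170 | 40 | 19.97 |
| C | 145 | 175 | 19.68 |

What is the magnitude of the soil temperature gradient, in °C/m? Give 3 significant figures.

Taking A as reference: B−A = (-35, 20, -0.03); C−A = (-60, 155, -0.32).
Determinant of the coordinate differences = (-35)·155 − (-60)·20 = -4225.
∂T/∂x = [(-0.03)·155 − (-0.32)·20] / -4225 = -0.0004142
∂T/∂y = [(-35)·(-0.32) − (-60)·(-0.03)] / -4225 = -0.002225
|∇f| = √(-0.0004142² + -0.002225²) = 0.002263 °C/m

0.00226 °C/m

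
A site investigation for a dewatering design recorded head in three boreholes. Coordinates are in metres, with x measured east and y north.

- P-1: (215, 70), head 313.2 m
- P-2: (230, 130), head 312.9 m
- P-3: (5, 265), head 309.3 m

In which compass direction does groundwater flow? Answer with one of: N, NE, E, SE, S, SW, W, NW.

NW

With h = a·x + b·y + c and P-1 as origin, the differences give:
  15·a + 60·b = -0.3
  (-210)·a + 195·b = -3.9
Eliminate b (×195 and ×60, subtract): 15525·a = 175.50 → a = ∂h/∂x = +0.01130
Back-substitute: b = ∂h/∂y = -0.007826.
Flow = −∇h = (-0.01130 east, +0.007826 north), which points northwest.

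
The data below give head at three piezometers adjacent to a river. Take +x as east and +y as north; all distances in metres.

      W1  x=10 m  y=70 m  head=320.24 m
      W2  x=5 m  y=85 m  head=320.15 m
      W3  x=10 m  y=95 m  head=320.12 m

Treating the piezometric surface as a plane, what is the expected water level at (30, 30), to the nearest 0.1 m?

320.5 m

Differences from W1: to W2 (Δx, Δy, Δh) = (-5, 15, -0.09); to W3 = (0, 25, -0.12).
Solve a·Δx + b·Δy = Δh: det = (-5)·25 − 0·15 = -125.
∂h/∂x = [(-0.09)·25 − (-0.12)·15] / -125 = +0.003600
∂h/∂y = [(-5)·(-0.12) − 0·(-0.09)] / -125 = -0.004800
h(30, 30) = 320.24 + (+0.003600)·(20) + (-0.004800)·(-40) = 320.24 +0.072 +0.192 = 320.504 m.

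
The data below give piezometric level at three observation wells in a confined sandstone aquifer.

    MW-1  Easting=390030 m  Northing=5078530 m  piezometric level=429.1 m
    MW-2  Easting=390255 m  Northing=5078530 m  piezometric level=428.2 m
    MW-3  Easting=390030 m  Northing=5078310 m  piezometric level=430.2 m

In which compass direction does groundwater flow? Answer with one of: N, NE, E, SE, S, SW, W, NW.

∂h/∂x = (428.2 − 429.1) / (390255 − 390030) = -0.004000
∂h/∂y = (430.2 − 429.1) / (5078310 − 5078530) = -0.005000
Flow = −∇h = (+0.004000 east, +0.005000 north), which points northeast.

NE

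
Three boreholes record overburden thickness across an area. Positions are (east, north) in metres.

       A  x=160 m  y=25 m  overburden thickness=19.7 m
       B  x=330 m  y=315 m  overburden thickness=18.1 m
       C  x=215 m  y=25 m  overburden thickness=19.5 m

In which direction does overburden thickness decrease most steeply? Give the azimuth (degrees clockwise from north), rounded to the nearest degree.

With d = a·x + b·y + c and A as origin, the differences give:
  170·a + 290·b = -1.6
  55·a + 0·b = -0.2
Eliminate b (×0 and ×290, subtract): -15950·a = 58.00 → a = ∂d/∂x = -0.003636
Back-substitute: b = ∂d/∂y = -0.003386.
Steepest decrease is along −∇f: components (+0.003636 E, +0.003386 N).
Azimuth = atan2(+0.003636, +0.003386) = 47.0° ≈ 047°.

047°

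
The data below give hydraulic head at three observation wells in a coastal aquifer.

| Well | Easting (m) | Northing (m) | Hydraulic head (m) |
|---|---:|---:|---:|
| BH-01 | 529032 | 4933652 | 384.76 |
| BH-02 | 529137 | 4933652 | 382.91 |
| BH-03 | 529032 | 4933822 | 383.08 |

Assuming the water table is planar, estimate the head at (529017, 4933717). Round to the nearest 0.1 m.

384.4 m

∂h/∂x = (382.91 − 384.76) / (529137 − 529032) = -0.01762
∂h/∂y = (383.08 − 384.76) / (4933822 − 4933652) = -0.009882
h(529017, 4933717) = 384.76 + (-0.01762)·(-15) + (-0.009882)·(65) = 384.76 +0.264 -0.642 = 384.382 m.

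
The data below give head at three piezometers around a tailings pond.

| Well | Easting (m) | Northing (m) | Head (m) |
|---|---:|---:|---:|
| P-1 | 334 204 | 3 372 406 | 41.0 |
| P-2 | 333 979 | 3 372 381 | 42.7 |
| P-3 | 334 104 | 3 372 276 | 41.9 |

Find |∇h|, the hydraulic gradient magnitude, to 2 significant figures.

With h = a·x + b·y + c and P-1 as origin, the differences give:
  (-225)·a + (-25)·b = +1.7
  (-100)·a + (-130)·b = +0.9
Eliminate b (×(-130) and ×(-25), subtract): 26750·a = -198.50 → a = ∂h/∂x = -0.007421
Back-substitute: b = ∂h/∂y = -0.001215.
|∇h| = √(-0.007421² + -0.001215²) = 0.00752

0.0075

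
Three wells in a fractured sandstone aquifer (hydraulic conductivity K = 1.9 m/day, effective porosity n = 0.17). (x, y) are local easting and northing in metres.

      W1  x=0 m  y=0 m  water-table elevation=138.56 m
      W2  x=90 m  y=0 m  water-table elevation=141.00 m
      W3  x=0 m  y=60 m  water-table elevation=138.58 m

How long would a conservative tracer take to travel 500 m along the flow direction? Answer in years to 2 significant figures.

4.5 years

∂h/∂x = (141.00 − 138.56) / (90 − 0) = +0.02711
∂h/∂y = (138.58 − 138.56) / (60 − 0) = +0.0003333
|∇h| = √(0.02711² + 0.0003333²) = 0.02711
Seepage velocity v = K·i/n = 1.9 × 0.02711 / 0.17 = 0.303 m/day.
t = 500 / 0.303 = 1650 days = 4.52 years.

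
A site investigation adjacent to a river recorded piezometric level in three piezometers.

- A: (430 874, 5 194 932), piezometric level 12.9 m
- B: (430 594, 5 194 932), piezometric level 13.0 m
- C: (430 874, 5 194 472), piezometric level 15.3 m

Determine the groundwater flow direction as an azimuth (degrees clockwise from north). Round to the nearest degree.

∂h/∂x = (13.0 − 12.9) / (430594 − 430874) = -0.0003571
∂h/∂y = (15.3 − 12.9) / (5194472 − 5194932) = -0.005217
Flow direction (−∇h) has components (+0.0003571 E, +0.005217 N).
Azimuth = atan2(E, N) = atan2(+0.0003571, +0.005217) = 3.9° ≈ 004°.

004°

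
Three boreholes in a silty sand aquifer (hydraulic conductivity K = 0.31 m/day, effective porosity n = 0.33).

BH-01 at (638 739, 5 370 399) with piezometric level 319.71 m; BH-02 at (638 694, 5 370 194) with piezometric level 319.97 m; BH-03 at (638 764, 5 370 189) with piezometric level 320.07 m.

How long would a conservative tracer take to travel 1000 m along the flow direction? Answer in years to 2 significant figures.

1400 years

Differences from BH-01: to BH-02 (Δx, Δy, Δh) = (-45, -205, +0.26); to BH-03 = (25, -210, +0.36).
Determinant of the coordinate differences = (-45)·(-210) − 25·(-205) = 14575.
∂h/∂x = [(+0.26)·(-210) − (+0.36)·(-205)] / 14575 = +0.001317
∂h/∂y = [(-45)·(+0.36) − 25·(+0.26)] / 14575 = -0.001557
|∇h| = √(0.001317² + -0.001557²) = 0.002039
Seepage velocity v = K·i/n = 0.31 × 0.002039 / 0.33 = 0.001915 m/day.
t = 1000 / 0.001915 = 5.222e+05 days = 1.43e+03 years.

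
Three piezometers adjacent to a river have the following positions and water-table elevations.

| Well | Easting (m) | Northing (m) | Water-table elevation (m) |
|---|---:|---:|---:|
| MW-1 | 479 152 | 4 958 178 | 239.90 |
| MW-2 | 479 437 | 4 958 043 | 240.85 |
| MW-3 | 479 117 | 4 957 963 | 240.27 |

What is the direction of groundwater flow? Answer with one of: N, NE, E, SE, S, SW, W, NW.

NW

Three-point gradient (reference MW-1): Δ to MW-2 = (285, -135, +0.95), Δ to MW-3 = (-35, -215, +0.37).
∂h/∂x = +0.002338, ∂h/∂y = -0.002102 (det = -66000).
Flow = −∇h = (-0.002338 east, +0.002102 north), which points northwest.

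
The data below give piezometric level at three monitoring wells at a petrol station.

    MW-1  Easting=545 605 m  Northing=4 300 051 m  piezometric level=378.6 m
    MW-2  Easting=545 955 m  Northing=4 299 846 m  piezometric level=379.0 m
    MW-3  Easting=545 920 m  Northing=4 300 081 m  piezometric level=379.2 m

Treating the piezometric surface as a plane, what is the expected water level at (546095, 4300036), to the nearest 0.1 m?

Differences from MW-1: to MW-2 (Δx, Δy, Δh) = (350, -205, +0.4); to MW-3 = (315, 30, +0.6).
Determinant of the coordinate differences = 350·30 − 315·(-205) = 75075.
∂h/∂x = [(+0.4)·30 − (+0.6)·(-205)] / 75075 = +0.001798
∂h/∂y = [350·(+0.6) − 315·(+0.4)] / 75075 = +0.001119
h(546095, 4300036) = 378.6 + (+0.001798)·(490) + (+0.001119)·(-15) = 378.6 +0.881 -0.017 = 379.464 m.

379.5 m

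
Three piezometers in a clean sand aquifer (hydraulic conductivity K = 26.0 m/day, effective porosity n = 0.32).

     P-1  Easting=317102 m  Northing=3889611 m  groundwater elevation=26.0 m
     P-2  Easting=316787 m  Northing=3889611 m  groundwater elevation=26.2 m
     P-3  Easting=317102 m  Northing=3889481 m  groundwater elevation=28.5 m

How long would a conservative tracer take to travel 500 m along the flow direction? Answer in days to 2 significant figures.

320 days

∂h/∂x = (26.2 − 26.0) / (316787 − 317102) = -0.0006349
∂h/∂y = (28.5 − 26.0) / (3889481 − 3889611) = -0.01923
|∇h| = √(-0.0006349² + -0.01923²) = 0.01924
Seepage velocity v = K·i/n = 26.0 × 0.01924 / 0.32 = 1.563 m/day.
t = 500 / 1.563 = 319.9 days.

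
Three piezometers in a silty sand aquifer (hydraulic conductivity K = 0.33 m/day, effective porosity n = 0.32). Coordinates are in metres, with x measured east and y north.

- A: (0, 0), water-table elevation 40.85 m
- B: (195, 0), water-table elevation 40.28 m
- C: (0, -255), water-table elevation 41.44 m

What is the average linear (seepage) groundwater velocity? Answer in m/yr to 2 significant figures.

1.4 m/yr

∂h/∂x = (40.28 − 40.85) / (195 − 0) = -0.002923
∂h/∂y = (41.44 − 40.85) / (-255 − 0) = -0.002314
|∇h| = √(-0.002923² + -0.002314²) = 0.003728
Seepage velocity v = K·i/n = 0.33 × 0.003728 / 0.32 = 0.003845 m/day = 1.404 m/yr.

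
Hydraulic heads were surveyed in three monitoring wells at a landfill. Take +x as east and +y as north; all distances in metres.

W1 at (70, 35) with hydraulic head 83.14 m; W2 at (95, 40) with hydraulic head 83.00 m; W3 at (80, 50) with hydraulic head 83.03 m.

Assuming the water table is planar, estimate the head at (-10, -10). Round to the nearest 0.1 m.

With h = a·x + b·y + c and W1 as origin, the differences give:
  25·a + 5·b = -0.14
  10·a + 15·b = -0.11
Eliminate b (×15 and ×5, subtract): 325·a = -1.550 → a = ∂h/∂x = -0.004769
Back-substitute: b = ∂h/∂y = -0.004154.
h(-10, -10) = 83.14 + (-0.004769)·(-80) + (-0.004154)·(-45) = 83.14 +0.382 +0.187 = 83.708 m.

83.7 m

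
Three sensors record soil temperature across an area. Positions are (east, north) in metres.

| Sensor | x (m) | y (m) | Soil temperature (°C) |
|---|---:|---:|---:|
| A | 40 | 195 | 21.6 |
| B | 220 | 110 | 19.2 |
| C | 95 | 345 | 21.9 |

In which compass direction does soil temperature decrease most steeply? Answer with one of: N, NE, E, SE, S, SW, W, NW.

With T = a·x + b·y + c and A as origin, the differences give:
  180·a + (-85)·b = -2.4
  55·a + 150·b = +0.3
Eliminate b (×150 and ×(-85), subtract): 31675·a = -334.50 → a = ∂T/∂x = -0.01056
Back-substitute: b = ∂T/∂y = +0.005872.
Steepest decrease is along −∇f = (+0.01056 E, -0.005872 N) → southeast.

SE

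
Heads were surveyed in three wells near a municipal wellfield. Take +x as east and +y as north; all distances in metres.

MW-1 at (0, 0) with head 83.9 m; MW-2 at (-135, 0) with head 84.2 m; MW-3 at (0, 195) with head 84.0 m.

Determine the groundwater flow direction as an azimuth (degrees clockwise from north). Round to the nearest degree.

103°

∂h/∂x = (84.2 − 83.9) / (-135 − 0) = -0.002222
∂h/∂y = (84.0 − 83.9) / (195 − 0) = +0.0005128
Flow direction (−∇h) has components (+0.002222 E, -0.0005128 N).
Azimuth = atan2(E, N) = atan2(+0.002222, -0.0005128) = 103.0° ≈ 103°.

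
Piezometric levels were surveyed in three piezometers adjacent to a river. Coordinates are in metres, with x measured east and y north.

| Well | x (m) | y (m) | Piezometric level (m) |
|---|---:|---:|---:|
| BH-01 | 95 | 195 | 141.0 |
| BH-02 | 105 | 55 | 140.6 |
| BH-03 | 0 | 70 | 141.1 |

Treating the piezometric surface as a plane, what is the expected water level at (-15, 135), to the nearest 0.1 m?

141.3 m

Differences from BH-01: to BH-02 (Δx, Δy, Δh) = (10, -140, -0.4); to BH-03 = (-95, -125, +0.1).
Determinant of the coordinate differences = 10·(-125) − (-95)·(-140) = -14550.
∂h/∂x = [(-0.4)·(-125) − (+0.1)·(-140)] / -14550 = -0.004399
∂h/∂y = [10·(+0.1) − (-95)·(-0.4)] / -14550 = +0.002543
h(-15, 135) = 141.0 + (-0.004399)·(-110) + (+0.002543)·(-60) = 141.0 +0.484 -0.153 = 141.331 m.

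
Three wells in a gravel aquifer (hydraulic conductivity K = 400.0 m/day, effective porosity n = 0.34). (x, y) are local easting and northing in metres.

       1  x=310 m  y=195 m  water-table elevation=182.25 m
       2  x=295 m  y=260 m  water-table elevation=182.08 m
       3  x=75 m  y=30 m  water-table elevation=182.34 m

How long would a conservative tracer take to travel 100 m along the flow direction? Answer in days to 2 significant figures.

With h = a·x + b·y + c and 1 as origin, the differences give:
  (-15)·a + 65·b = -0.17
  (-235)·a + (-165)·b = +0.09
Eliminate b (×(-165) and ×65, subtract): 17750·a = 22.200 → a = ∂h/∂x = +0.001251
Back-substitute: b = ∂h/∂y = -0.002327.
|∇h| = √(0.001251² + -0.002327²) = 0.002642
Seepage velocity v = K·i/n = 400.0 × 0.002642 / 0.34 = 3.108 m/day.
t = 100 / 3.108 = 32.18 days.

32 days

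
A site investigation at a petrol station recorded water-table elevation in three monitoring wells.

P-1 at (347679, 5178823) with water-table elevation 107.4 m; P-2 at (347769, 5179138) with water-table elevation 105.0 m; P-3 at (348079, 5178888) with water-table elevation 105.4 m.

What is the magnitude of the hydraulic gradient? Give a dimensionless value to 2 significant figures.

0.0076

Three-point gradient (reference P-1): Δ to P-2 = (90, 315, -2.4), Δ to P-3 = (400, 65, -2.0).
∂h/∂x = -0.003945, ∂h/∂y = -0.006492 (det = -120150).
|∇h| = √(-0.003945² + -0.006492²) = 0.007597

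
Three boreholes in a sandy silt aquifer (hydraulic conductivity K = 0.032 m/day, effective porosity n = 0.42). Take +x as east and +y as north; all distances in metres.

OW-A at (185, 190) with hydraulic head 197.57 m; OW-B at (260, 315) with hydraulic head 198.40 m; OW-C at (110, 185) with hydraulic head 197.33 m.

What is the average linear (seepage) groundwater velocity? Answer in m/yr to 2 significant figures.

Three-point gradient (reference OW-A): Δ to OW-B = (75, 125, +0.83), Δ to OW-C = (-75, -5, -0.24).
∂h/∂x = +0.002872, ∂h/∂y = +0.004917 (det = 9000).
|∇h| = √(0.002872² + 0.004917²) = 0.005694
Seepage velocity v = K·i/n = 0.032 × 0.005694 / 0.42 = 0.0004338 m/day = 0.1584 m/yr.

0.16 m/yr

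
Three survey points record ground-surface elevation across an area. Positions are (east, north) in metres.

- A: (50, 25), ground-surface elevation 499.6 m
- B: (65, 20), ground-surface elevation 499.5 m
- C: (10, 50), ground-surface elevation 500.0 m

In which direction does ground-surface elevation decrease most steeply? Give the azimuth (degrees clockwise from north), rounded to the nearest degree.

Taking A as reference: B−A = (15, -5, -0.1); C−A = (-40, 25, +0.4).
Solve a·Δx + b·Δy = Δz: det = 15·25 − (-40)·(-5) = 175.
∂z/∂x = [(-0.1)·25 − (+0.4)·(-5)] / 175 = -0.002857
∂z/∂y = [15·(+0.4) − (-40)·(-0.1)] / 175 = +0.01143
Steepest decrease is along −∇f: components (+0.002857 E, -0.01143 N).
Azimuth = atan2(+0.002857, -0.01143) = 166.0° ≈ 166°.

166°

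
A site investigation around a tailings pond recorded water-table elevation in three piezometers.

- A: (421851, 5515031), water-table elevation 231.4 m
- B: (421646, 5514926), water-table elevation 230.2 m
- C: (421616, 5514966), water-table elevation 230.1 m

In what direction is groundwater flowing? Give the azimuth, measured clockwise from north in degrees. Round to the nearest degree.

255°

Differences from A: to B (Δx, Δy, Δh) = (-205, -105, -1.2); to C = (-235, -65, -1.3).
Determinant of the coordinate differences = (-205)·(-65) − (-235)·(-105) = -11350.
∂h/∂x = [(-1.2)·(-65) − (-1.3)·(-105)] / -11350 = +0.005154
∂h/∂y = [(-205)·(-1.3) − (-235)·(-1.2)] / -11350 = +0.001366
Flow direction (−∇h) has components (-0.005154 E, -0.001366 N).
Azimuth = atan2(E, N) = atan2(-0.005154, -0.001366) = 255.2° ≈ 255°.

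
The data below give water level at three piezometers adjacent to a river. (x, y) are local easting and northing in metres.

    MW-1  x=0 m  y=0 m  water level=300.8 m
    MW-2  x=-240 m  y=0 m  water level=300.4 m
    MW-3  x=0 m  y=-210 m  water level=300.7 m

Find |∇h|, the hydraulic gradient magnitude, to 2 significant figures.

0.0017

∂h/∂x = (300.4 − 300.8) / (-240 − 0) = +0.001667
∂h/∂y = (300.7 − 300.8) / (-210 − 0) = +0.0004762
|∇h| = √(0.001667² + 0.0004762²) = 0.001734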